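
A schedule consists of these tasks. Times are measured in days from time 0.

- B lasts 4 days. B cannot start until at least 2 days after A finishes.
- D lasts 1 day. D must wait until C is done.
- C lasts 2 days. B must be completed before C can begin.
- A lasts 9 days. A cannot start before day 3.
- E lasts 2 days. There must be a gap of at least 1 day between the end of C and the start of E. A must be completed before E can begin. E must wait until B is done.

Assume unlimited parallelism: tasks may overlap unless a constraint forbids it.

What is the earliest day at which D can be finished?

A cannot begin until its own release at day 3. It runs from day 3 to 3 + 9 = day 12.
B cannot begin until A (finishes day 12, plus 2-day gap → day 14). It runs from day 14 to 14 + 4 = day 18.
After B (finishes day 18), C can start at day 18 and finishes at day 20.
D waits on C (finishes day 20), so it starts at day 20 and finishes at 20 + 1 = day 21.

21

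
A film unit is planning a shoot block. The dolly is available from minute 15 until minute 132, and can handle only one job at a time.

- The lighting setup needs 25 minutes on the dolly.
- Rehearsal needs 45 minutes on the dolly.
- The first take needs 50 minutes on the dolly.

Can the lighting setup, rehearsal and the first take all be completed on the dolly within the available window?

No

The dolly window is 132 − 15 = 117 minutes.
Running back to back, the jobs need 25 + 45 + 50 = 120 minutes on the dolly.
Since 120 > 117, they cannot all fit.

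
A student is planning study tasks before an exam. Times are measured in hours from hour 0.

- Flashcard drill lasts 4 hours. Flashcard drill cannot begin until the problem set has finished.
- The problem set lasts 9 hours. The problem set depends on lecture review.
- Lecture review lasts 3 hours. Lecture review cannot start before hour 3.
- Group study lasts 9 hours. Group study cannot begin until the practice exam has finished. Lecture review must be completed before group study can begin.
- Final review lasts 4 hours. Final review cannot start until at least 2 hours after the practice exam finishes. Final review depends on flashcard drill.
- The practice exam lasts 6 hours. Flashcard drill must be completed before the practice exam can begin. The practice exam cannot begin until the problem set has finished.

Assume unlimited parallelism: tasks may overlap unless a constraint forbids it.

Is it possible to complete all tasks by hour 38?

Lecture review waits on its own release at hour 3, so it starts at hour 3 and finishes at 3 + 3 = hour 6.
The problem set cannot begin until lecture review (finishes hour 6). It runs from hour 6 to 6 + 9 = hour 15.
Flashcard drill cannot begin until the problem set (finishes hour 15). It runs from hour 15 to 15 + 4 = hour 19.
The practice exam has to wait for flashcard drill (finishes hour 19); the problem set (finishes hour 15). The latest of these is hour 19, so the practice exam runs hour 19 to 19 + 6 = hour 25.
Final review cannot start until the practice exam (finishes hour 25, plus 2-hour gap → hour 27); flashcard drill (finishes hour 19). The controlling bound is hour 27, so final review finishes at 27 + 4 = hour 31.
Group study has to wait for the practice exam (finishes hour 25); lecture review (finishes hour 6). The latest of these is hour 25, so group study runs hour 25 to 25 + 9 = hour 34.
Every task is finished by hour 34, which is no later than the deadline of 38, so the schedule is feasible.

Yes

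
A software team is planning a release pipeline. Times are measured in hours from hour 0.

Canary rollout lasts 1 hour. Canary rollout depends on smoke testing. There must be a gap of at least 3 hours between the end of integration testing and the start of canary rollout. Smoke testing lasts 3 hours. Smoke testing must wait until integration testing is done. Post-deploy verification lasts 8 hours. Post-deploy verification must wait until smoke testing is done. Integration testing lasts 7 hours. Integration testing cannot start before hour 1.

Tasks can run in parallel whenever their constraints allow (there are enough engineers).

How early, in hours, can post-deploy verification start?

After its own release at hour 1, integration testing can start at hour 1 and finishes at hour 8.
Smoke testing waits on integration testing (finishes hour 8), so it starts at hour 8 and finishes at 8 + 3 = hour 11.
Post-deploy verification waits on smoke testing (finishes hour 11), so the earliest it can start is hour 11.

11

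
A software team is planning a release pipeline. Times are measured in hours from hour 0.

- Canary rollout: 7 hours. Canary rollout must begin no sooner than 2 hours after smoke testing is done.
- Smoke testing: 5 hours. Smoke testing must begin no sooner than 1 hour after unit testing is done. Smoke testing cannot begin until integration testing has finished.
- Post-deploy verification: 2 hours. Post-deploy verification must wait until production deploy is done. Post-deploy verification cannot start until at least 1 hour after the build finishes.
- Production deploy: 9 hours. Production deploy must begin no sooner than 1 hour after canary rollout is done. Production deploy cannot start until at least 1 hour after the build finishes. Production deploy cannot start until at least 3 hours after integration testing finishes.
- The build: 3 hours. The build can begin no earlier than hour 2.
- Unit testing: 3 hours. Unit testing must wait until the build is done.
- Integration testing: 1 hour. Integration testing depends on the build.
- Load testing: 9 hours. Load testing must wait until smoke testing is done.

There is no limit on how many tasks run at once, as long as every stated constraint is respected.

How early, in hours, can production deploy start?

24

The build cannot begin until its own release at hour 2. It runs from hour 2 to 2 + 3 = hour 5.
Integration testing cannot begin until the build (finishes hour 5). It runs from hour 5 to 5 + 1 = hour 6.
Unit testing waits on the build (finishes hour 5), so it starts at hour 5 and finishes at 5 + 3 = hour 8.
Smoke testing has to wait for unit testing (finishes hour 8, plus 1-hour gap → hour 9); integration testing (finishes hour 6). The latest of these is hour 9, so smoke testing runs hour 9 to 9 + 5 = hour 14.
After smoke testing (finishes hour 14, plus 2-hour gap → hour 16), canary rollout can start at hour 16 and finishes at hour 23.
Production deploy waits on canary rollout (finishes hour 23, plus 1-hour gap → hour 24); the build (finishes hour 5, plus 1-hour gap → hour 6); integration testing (finishes hour 6, plus 3-hour gap → hour 9). The latest of these is hour 24, which is the earliest production deploy can start.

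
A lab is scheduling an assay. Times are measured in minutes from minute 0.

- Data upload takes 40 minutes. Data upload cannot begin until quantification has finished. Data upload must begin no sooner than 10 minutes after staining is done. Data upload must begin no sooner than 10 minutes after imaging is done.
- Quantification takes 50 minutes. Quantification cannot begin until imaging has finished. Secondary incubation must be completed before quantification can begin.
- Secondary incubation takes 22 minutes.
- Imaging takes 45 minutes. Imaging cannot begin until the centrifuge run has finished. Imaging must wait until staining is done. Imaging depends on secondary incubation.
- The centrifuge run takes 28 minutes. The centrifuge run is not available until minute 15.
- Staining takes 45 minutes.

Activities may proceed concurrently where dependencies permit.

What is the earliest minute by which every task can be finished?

180

Secondary incubation can start immediately at minute 0; it finishes at minute 22.
Staining can start immediately at minute 0; it finishes at minute 45.
The centrifuge run cannot begin until its own release at minute 15. It runs from minute 15 to 15 + 28 = minute 43.
Imaging cannot start until the centrifuge run (finishes minute 43); staining (finishes minute 45); secondary incubation (finishes minute 22). The controlling bound is minute 45, so imaging finishes at 45 + 45 = minute 90.
Quantification needs all of imaging (finishes minute 90); secondary incubation (finishes minute 22). That puts its earliest start at minute 90; it finishes at 90 + 50 = minute 140.
Data upload cannot start until quantification (finishes minute 140); staining (finishes minute 45, plus 10-minute gap → minute 55); imaging (finishes minute 90, plus 10-minute gap → minute 100). The controlling bound is minute 140, so data upload finishes at 140 + 40 = minute 180.
All tasks are finished once the last one completes. Finish times: The centrifuge run at 43, Staining at 45, Secondary incubation at 22, Imaging at 90, Quantification at 140, Data upload at 180. The latest is minute 180.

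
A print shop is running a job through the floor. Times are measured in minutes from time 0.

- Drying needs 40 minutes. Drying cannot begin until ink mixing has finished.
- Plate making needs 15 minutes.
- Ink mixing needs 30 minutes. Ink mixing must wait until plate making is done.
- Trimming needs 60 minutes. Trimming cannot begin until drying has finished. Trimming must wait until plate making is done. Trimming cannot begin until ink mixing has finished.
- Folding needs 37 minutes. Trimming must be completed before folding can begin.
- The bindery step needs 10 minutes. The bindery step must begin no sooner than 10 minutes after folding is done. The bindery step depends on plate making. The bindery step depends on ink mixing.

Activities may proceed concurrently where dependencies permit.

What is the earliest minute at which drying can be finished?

85

Plate making can start immediately at minute 0; it finishes at minute 15.
After plate making (finishes minute 15), ink mixing can start at minute 15 and finishes at minute 45.
After ink mixing (finishes minute 45), drying can start at minute 45 and finishes at minute 85.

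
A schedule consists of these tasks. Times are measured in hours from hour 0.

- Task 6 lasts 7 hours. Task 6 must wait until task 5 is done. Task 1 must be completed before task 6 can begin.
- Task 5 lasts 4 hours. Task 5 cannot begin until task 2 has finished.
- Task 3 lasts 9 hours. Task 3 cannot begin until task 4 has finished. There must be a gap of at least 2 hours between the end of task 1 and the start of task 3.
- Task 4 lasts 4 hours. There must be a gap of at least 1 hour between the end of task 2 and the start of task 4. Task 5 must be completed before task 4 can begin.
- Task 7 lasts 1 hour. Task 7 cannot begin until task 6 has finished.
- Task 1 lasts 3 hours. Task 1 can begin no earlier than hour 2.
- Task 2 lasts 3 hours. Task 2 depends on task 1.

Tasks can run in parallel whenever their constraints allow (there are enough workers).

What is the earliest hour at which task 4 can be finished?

After its own release at hour 2, task 1 can start at hour 2 and finishes at hour 5.
Task 2 waits on task 1 (finishes hour 5), so it starts at hour 5 and finishes at 5 + 3 = hour 8.
After task 2 (finishes hour 8), task 5 can start at hour 8 and finishes at hour 12.
For task 4: task 2 (finishes hour 8, plus 1-hour gap → hour 9); task 5 (finishes hour 12). Taking the maximum gives a start of hour 12, and it finishes at 12 + 4 = hour 16.

16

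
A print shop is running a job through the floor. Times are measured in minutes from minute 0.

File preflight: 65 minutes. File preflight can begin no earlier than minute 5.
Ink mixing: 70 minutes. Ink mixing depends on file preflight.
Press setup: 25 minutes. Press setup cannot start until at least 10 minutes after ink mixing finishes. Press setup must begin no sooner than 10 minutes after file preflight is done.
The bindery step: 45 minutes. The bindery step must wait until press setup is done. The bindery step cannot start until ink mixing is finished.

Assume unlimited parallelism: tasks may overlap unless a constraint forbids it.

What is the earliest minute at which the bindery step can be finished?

File preflight waits on its own release at minute 5, so it starts at minute 5 and finishes at 5 + 65 = minute 70.
Ink mixing cannot begin until file preflight (finishes minute 70). It runs from minute 70 to 70 + 70 = minute 140.
For press setup: ink mixing (finishes minute 140, plus 10-minute gap → minute 150); file preflight (finishes minute 70, plus 10-minute gap → minute 80). Taking the maximum gives a start of minute 150, and it finishes at 150 + 25 = minute 175.
The bindery step has to wait for press setup (finishes minute 175); ink mixing (finishes minute 140). The latest of these is minute 175, so the bindery step runs minute 175 to 175 + 45 = minute 220.

220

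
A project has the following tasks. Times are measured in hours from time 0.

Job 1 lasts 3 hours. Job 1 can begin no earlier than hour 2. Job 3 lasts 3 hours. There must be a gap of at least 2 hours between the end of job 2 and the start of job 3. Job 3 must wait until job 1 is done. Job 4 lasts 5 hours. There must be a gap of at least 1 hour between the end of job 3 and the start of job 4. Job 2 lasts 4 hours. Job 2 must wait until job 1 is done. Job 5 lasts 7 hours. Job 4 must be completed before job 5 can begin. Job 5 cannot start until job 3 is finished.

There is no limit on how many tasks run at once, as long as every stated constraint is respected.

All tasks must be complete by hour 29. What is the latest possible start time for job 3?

13

To finish by hour 29, job 5 (duration 7) must start no later than hour 22.
Job 4 must finish before job 5 (must start by hour 22). With a 5-hour duration, job 4 must start by 22 − 5 = hour 17.
For job 3: job 4 (must start by hour 17, minus 1-hour gap → hour 16); job 5 (must start by hour 22). The most restrictive is hour 16; with a 3-hour duration, job 3 must start by hour 13.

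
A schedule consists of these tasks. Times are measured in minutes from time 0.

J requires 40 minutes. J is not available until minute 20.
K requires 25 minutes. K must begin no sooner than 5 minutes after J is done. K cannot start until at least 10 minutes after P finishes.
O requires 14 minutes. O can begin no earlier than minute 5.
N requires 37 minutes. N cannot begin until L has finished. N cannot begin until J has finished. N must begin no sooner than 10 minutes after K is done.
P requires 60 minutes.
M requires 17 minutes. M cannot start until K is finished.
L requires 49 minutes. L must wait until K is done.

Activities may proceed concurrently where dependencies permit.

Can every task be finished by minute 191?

P can start immediately at minute 0; it finishes at minute 60.
After its own release at minute 5, O can start at minute 5 and finishes at minute 19.
J cannot begin until its own release at minute 20. It runs from minute 20 to 20 + 40 = minute 60.
K cannot start until J (finishes minute 60, plus 5-minute gap → minute 65); P (finishes minute 60, plus 10-minute gap → minute 70). The controlling bound is minute 70, so K finishes at 70 + 25 = minute 95.
M cannot begin until K (finishes minute 95). It runs from minute 95 to 95 + 17 = minute 112.
L cannot begin until K (finishes minute 95). It runs from minute 95 to 95 + 49 = minute 144.
N cannot start until L (finishes minute 144); J (finishes minute 60); K (finishes minute 95, plus 10-minute gap → minute 105). The controlling bound is minute 144, so N finishes at 144 + 37 = minute 181.
Every task is finished by minute 181, which is no later than the deadline of 191, so the schedule is feasible.

Yes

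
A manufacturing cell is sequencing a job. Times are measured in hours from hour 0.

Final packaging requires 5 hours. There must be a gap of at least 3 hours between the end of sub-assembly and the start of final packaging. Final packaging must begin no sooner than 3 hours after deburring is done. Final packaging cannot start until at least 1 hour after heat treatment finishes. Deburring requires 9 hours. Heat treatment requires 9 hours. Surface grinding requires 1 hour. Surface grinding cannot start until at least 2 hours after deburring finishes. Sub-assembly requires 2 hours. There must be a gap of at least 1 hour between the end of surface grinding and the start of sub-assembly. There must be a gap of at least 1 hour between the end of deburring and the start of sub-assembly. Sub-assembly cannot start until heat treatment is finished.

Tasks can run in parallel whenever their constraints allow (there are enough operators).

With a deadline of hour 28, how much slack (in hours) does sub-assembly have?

Nothing blocks heat treatment, so it runs from hour 0 to hour 9.
Deburring has no prerequisites, so it starts at hour 0 and finishes at hour 9.
After deburring (finishes hour 9, plus 2-hour gap → hour 11), surface grinding can start at hour 11 and finishes at hour 12.
For sub-assembly: surface grinding (finishes hour 12, plus 1-hour gap → hour 13); deburring (finishes hour 9, plus 1-hour gap → hour 10); heat treatment (finishes hour 9). Taking the maximum gives a start of hour 13, and it finishes at 13 + 2 = hour 15.

Working backward from the deadline:
Nothing follows final packaging; the deadline of hour 28 is its only limit. It must start by 28 − 5 = hour 23.
Sub-assembly must finish before final packaging (must start by hour 23, minus 3-hour gap → hour 20). With a 2-hour duration, sub-assembly must start by 20 − 2 = hour 18.
So sub-assembly can start as early as hour 13 and as late as hour 18, giving 18 − 13 = 5 hours of slack.

5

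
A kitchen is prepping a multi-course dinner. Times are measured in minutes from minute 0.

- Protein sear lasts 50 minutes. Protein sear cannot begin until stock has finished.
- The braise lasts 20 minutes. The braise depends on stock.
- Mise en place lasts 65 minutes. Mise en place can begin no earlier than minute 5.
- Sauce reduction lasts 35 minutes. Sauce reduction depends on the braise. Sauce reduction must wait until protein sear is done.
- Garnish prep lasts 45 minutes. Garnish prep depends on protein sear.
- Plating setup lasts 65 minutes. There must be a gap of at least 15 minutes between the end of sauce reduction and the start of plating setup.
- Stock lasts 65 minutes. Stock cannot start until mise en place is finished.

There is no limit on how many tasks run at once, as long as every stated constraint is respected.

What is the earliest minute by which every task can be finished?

300

After its own release at minute 5, mise en place can start at minute 5 and finishes at minute 70.
Stock cannot begin until mise en place (finishes minute 70). It runs from minute 70 to 70 + 65 = minute 135.
Protein sear waits on stock (finishes minute 135), so it starts at minute 135 and finishes at 135 + 50 = minute 185.
After protein sear (finishes minute 185), garnish prep can start at minute 185 and finishes at minute 230.
The braise waits on stock (finishes minute 135), so it starts at minute 135 and finishes at 135 + 20 = minute 155.
Sauce reduction cannot start until the braise (finishes minute 155); protein sear (finishes minute 185). The controlling bound is minute 185, so sauce reduction finishes at 185 + 35 = minute 220.
Plating setup waits on sauce reduction (finishes minute 220, plus 15-minute gap → minute 235), so it starts at minute 235 and finishes at 235 + 65 = minute 300.
All tasks are finished once the last one completes. Finish times: Mise en place at 70, Stock at 135, The braise at 155, Protein sear at 185, Sauce reduction at 220, Plating setup at 300, Garnish prep at 230. The latest is minute 300.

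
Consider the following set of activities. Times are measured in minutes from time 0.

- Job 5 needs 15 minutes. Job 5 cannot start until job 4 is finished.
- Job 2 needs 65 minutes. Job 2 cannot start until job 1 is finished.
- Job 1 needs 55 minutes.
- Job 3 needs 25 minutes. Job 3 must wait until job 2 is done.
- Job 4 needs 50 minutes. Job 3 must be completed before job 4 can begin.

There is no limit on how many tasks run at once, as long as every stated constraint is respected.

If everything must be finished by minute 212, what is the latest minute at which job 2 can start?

Nothing follows job 5; the deadline of minute 212 is its only limit. It must start by 212 − 15 = minute 197.
Job 4 feeds into job 5 (must start by minute 197); so job 4 must finish by minute 197 and therefore start by minute 147.
Since job 4 (must start by minute 147) depends on it, job 3 must finish by minute 147. Backing off its 25-minute duration gives a latest start of minute 122.
Since job 3 (must start by minute 122) depends on it, job 2 must finish by minute 122. Backing off its 65-minute duration gives a latest start of minute 57.

57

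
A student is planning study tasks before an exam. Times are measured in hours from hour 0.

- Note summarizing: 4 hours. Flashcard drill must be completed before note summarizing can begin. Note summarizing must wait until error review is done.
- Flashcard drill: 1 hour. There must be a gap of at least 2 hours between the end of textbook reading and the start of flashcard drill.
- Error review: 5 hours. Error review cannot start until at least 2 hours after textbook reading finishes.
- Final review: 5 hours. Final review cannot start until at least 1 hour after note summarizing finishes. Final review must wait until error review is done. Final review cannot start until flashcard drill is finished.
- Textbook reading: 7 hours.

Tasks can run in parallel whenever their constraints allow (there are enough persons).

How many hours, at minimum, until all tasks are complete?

24

Textbook reading has no prerequisites, so it starts at hour 0 and finishes at hour 7.
After textbook reading (finishes hour 7, plus 2-hour gap → hour 9), error review can start at hour 9 and finishes at hour 14.
After textbook reading (finishes hour 7, plus 2-hour gap → hour 9), flashcard drill can start at hour 9 and finishes at hour 10.
Note summarizing has to wait for flashcard drill (finishes hour 10); error review (finishes hour 14). The latest of these is hour 14, so note summarizing runs hour 14 to 14 + 4 = hour 18.
Final review cannot start until note summarizing (finishes hour 18, plus 1-hour gap → hour 19); error review (finishes hour 14); flashcard drill (finishes hour 10). The controlling bound is hour 19, so final review finishes at 19 + 5 = hour 24.
All tasks are finished once the last one completes. Finish times: Textbook reading at 7, Flashcard drill at 10, Error review at 14, Note summarizing at 18, Final review at 24. The latest is hour 24.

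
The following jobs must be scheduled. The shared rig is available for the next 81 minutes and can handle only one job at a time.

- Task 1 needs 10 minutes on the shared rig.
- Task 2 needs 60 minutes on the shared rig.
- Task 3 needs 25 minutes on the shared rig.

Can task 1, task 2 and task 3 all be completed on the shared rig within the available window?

No

Running back to back, the jobs need 10 + 60 + 25 = 95 minutes on the shared rig.
Since 95 > 81, they cannot all fit.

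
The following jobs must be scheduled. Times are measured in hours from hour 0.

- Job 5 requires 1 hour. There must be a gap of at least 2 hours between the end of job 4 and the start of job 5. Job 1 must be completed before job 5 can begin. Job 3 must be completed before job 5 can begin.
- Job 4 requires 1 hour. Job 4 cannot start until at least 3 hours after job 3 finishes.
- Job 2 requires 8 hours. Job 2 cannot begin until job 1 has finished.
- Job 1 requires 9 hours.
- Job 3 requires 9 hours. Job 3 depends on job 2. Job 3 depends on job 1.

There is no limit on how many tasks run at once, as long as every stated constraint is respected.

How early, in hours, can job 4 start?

29

Nothing blocks job 1, so it runs from hour 0 to hour 9.
Job 2 waits on job 1 (finishes hour 9), so it starts at hour 9 and finishes at 9 + 8 = hour 17.
Job 3 cannot start until job 2 (finishes hour 17); job 1 (finishes hour 9). The controlling bound is hour 17, so job 3 finishes at 17 + 9 = hour 26.
Job 4 waits on job 3 (finishes hour 26, plus 3-hour gap → hour 29), so the earliest it can start is hour 29.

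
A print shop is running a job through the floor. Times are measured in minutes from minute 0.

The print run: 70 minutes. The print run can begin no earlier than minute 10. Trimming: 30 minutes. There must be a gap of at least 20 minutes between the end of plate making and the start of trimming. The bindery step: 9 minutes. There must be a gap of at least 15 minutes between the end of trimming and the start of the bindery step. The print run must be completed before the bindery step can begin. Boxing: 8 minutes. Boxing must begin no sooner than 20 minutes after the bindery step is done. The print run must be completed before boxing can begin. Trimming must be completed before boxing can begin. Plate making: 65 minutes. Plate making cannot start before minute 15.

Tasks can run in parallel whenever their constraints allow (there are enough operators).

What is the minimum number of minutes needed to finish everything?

182

The print run waits on its own release at minute 10, so it starts at minute 10 and finishes at 10 + 70 = minute 80.
Plate making waits on its own release at minute 15, so it starts at minute 15 and finishes at 15 + 65 = minute 80.
Trimming cannot begin until plate making (finishes minute 80, plus 20-minute gap → minute 100). It runs from minute 100 to 100 + 30 = minute 130.
For the bindery step: trimming (finishes minute 130, plus 15-minute gap → minute 145); the print run (finishes minute 80). Taking the maximum gives a start of minute 145, and it finishes at 145 + 9 = minute 154.
For boxing: the bindery step (finishes minute 154, plus 20-minute gap → minute 174); the print run (finishes minute 80); trimming (finishes minute 130). Taking the maximum gives a start of minute 174, and it finishes at 174 + 8 = minute 182.
All tasks are finished once the last one completes. Finish times: Plate making at 80, The print run at 80, Trimming at 130, The bindery step at 154, Boxing at 182. The latest is minute 182.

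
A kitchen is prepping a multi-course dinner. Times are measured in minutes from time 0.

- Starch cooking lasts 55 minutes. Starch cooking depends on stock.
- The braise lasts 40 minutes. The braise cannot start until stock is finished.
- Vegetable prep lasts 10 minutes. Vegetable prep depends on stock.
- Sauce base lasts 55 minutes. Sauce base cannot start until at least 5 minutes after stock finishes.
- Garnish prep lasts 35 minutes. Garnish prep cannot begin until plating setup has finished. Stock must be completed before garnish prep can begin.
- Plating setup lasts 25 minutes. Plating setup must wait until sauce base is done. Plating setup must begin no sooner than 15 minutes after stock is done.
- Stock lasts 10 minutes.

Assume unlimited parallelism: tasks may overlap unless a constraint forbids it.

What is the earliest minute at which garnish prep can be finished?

Stock has no prerequisites, so it starts at minute 0 and finishes at minute 10.
Sauce base cannot begin until stock (finishes minute 10, plus 5-minute gap → minute 15). It runs from minute 15 to 15 + 55 = minute 70.
Plating setup has to wait for sauce base (finishes minute 70); stock (finishes minute 10, plus 15-minute gap → minute 25). The latest of these is minute 70, so plating setup runs minute 70 to 70 + 25 = minute 95.
Garnish prep has to wait for plating setup (finishes minute 95); stock (finishes minute 10). The latest of these is minute 95, so garnish prep runs minute 95 to 95 + 35 = minute 130.

130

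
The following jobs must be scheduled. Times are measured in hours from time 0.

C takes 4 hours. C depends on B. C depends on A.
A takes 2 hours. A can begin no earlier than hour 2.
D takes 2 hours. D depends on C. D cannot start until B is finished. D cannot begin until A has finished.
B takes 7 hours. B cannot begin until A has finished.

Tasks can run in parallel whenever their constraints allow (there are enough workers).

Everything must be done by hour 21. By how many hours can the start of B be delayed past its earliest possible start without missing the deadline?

4

A waits on its own release at hour 2, so it starts at hour 2 and finishes at 2 + 2 = hour 4.
B waits on A (finishes hour 4), so it starts at hour 4 and finishes at 4 + 7 = hour 11.

Working backward from the deadline:
D must finish by hour 21; it takes 2 hours, so it must start by 21 − 2 = hour 19.
C must finish before D (must start by hour 19). With a 4-hour duration, C must start by 19 − 4 = hour 15.
B has several dependents: C (must start by hour 15); D (must start by hour 19). The earliest of those limits is hour 15, so B must start by 15 − 7 = hour 8.
So B can start as early as hour 4 and as late as hour 8, giving 8 − 4 = 4 hours of slack.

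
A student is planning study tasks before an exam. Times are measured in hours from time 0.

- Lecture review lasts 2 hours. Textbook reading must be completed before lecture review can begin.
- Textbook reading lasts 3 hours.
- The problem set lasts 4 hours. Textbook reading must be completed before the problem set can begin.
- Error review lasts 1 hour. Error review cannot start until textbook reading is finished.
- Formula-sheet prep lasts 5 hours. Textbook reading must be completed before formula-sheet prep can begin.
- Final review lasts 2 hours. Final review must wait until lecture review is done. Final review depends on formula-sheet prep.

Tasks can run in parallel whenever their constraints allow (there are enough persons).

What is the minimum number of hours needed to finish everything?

Nothing blocks textbook reading, so it runs from hour 0 to hour 3.
Formula-sheet prep waits on textbook reading (finishes hour 3), so it starts at hour 3 and finishes at 3 + 5 = hour 8.
Error review waits on textbook reading (finishes hour 3), so it starts at hour 3 and finishes at 3 + 1 = hour 4.
The problem set cannot begin until textbook reading (finishes hour 3). It runs from hour 3 to 3 + 4 = hour 7.
Lecture review waits on textbook reading (finishes hour 3), so it starts at hour 3 and finishes at 3 + 2 = hour 5.
Final review has to wait for lecture review (finishes hour 5); formula-sheet prep (finishes hour 8). The latest of these is hour 8, so final review runs hour 8 to 8 + 2 = hour 10.
All tasks are finished once the last one completes. Finish times: Textbook reading at 3, Lecture review at 5, The problem set at 7, Error review at 4, Formula-sheet prep at 8, Final review at 10. The latest is hour 10.

10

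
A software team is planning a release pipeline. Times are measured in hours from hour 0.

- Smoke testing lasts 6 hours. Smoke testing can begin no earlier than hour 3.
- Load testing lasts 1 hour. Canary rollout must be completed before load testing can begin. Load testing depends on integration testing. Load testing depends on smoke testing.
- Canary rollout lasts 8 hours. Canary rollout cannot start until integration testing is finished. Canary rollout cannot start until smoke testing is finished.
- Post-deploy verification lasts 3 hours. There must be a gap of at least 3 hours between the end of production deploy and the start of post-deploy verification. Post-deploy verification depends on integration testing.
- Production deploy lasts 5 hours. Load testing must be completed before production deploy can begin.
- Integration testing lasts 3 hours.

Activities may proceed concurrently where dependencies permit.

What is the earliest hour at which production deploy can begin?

18

Smoke testing waits on its own release at hour 3, so it starts at hour 3 and finishes at 3 + 6 = hour 9.
Nothing blocks integration testing, so it runs from hour 0 to hour 3.
Canary rollout cannot start until integration testing (finishes hour 3); smoke testing (finishes hour 9). The controlling bound is hour 9, so canary rollout finishes at 9 + 8 = hour 17.
For load testing: canary rollout (finishes hour 17); integration testing (finishes hour 3); smoke testing (finishes hour 9). Taking the maximum gives a start of hour 17, and it finishes at 17 + 1 = hour 18.
Production deploy waits on load testing (finishes hour 18), so the earliest it can start is hour 18.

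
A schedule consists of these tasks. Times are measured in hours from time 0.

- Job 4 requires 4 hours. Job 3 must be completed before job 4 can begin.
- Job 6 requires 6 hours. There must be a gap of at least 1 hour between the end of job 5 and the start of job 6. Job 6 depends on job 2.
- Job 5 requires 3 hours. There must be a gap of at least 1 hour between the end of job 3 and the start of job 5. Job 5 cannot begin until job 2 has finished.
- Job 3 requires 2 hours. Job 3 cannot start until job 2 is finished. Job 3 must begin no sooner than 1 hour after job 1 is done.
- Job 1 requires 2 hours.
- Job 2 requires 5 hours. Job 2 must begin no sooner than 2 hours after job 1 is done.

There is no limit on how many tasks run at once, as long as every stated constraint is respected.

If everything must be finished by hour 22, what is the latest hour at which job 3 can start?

To finish by hour 22, job 4 (duration 4) must start no later than hour 18.
To finish by hour 22, job 6 (duration 6) must start no later than hour 16.
Since job 6 (must start by hour 16, minus 1-hour gap → hour 15) depends on it, job 5 must finish by hour 15. Backing off its 3-hour duration gives a latest start of hour 12.
Job 3 feeds job 4 (must start by hour 18); job 5 (must start by hour 12, minus 1-hour gap → hour 11). Taking the minimum, job 3 must finish by hour 11 and start by 11 − 2 = hour 9.

9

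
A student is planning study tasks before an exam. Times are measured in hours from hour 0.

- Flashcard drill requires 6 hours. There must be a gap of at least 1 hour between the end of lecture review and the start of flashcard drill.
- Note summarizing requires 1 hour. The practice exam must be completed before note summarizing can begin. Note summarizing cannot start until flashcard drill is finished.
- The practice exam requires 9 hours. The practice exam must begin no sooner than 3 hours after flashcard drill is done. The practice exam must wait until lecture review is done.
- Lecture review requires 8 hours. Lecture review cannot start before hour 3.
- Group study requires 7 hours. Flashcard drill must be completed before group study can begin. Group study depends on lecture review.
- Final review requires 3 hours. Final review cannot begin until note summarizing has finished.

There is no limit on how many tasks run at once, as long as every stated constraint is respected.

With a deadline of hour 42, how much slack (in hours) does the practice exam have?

Lecture review waits on its own release at hour 3, so it starts at hour 3 and finishes at 3 + 8 = hour 11.
Flashcard drill cannot begin until lecture review (finishes hour 11, plus 1-hour gap → hour 12). It runs from hour 12 to 12 + 6 = hour 18.
The practice exam cannot start until flashcard drill (finishes hour 18, plus 3-hour gap → hour 21); lecture review (finishes hour 11). The controlling bound is hour 21, so the practice exam finishes at 21 + 9 = hour 30.

Working backward from the deadline:
Nothing follows final review; the deadline of hour 42 is its only limit. It must start by 42 − 3 = hour 39.
Note summarizing must finish before final review (must start by hour 39). With a 1-hour duration, note summarizing must start by 39 − 1 = hour 38.
Since note summarizing (must start by hour 38) depends on it, the practice exam must finish by hour 38. Backing off its 9-hour duration gives a latest start of hour 29.
So the practice exam can start as early as hour 21 and as late as hour 29, giving 29 − 21 = 8 hours of slack.

8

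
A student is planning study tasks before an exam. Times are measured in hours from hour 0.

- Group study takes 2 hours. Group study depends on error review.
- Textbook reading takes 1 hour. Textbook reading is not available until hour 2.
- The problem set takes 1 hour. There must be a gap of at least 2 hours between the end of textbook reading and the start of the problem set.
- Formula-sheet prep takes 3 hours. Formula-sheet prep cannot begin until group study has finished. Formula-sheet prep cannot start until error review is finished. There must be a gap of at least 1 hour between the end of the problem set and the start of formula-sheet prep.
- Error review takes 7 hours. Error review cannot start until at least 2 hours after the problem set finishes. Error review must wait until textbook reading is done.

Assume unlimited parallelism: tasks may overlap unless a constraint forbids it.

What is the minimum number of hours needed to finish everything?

20

After its own release at hour 2, textbook reading can start at hour 2 and finishes at hour 3.
After textbook reading (finishes hour 3, plus 2-hour gap → hour 5), the problem set can start at hour 5 and finishes at hour 6.
Error review needs all of the problem set (finishes hour 6, plus 2-hour gap → hour 8); textbook reading (finishes hour 3). That puts its earliest start at hour 8; it finishes at 8 + 7 = hour 15.
Group study cannot begin until error review (finishes hour 15). It runs from hour 15 to 15 + 2 = hour 17.
Formula-sheet prep needs all of group study (finishes hour 17); error review (finishes hour 15); the problem set (finishes hour 6, plus 1-hour gap → hour 7). That puts its earliest start at hour 17; it finishes at 17 + 3 = hour 20.
All tasks are finished once the last one completes. Finish times: Textbook reading at 3, The problem set at 6, Error review at 15, Group study at 17, Formula-sheet prep at 20. The latest is hour 20.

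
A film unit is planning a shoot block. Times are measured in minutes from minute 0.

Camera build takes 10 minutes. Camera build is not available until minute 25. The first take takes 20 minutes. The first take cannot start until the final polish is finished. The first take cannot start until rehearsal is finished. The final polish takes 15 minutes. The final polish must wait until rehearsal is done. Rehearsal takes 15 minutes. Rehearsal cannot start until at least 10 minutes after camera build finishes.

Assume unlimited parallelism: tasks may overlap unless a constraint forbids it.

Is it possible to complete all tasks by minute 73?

After its own release at minute 25, camera build can start at minute 25 and finishes at minute 35.
Rehearsal waits on camera build (finishes minute 35, plus 10-minute gap → minute 45), so it starts at minute 45 and finishes at 45 + 15 = minute 60.
The final polish waits on rehearsal (finishes minute 60), so it starts at minute 60 and finishes at 60 + 15 = minute 75.
The first take needs all of the final polish (finishes minute 75); rehearsal (finishes minute 60). That puts its earliest start at minute 75; it finishes at 75 + 20 = minute 95.
The earliest everything can be done is minute 95, which is after the deadline of 73, so it is not possible.

No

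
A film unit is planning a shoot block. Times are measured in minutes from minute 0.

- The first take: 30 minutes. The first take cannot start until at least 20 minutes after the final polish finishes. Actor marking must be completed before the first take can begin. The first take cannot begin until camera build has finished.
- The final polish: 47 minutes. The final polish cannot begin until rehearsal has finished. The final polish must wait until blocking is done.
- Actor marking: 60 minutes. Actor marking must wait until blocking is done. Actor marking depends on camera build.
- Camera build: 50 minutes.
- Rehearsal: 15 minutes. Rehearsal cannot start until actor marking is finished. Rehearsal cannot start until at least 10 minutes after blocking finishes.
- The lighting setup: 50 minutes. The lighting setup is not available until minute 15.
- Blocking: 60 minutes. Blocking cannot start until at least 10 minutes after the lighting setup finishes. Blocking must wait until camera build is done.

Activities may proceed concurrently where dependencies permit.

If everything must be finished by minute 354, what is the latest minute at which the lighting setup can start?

Nothing follows the first take; the deadline of minute 354 is its only limit. It must start by 354 − 30 = minute 324.
The final polish has to be done before the first take (must start by minute 324, minus 20-minute gap → minute 304). That means finishing by minute 304, i.e. starting by 304 − 47 = minute 257.
Rehearsal must finish before the final polish (must start by minute 257). With a 15-minute duration, rehearsal must start by 257 − 15 = minute 242.
Actor marking feeds rehearsal (must start by minute 242); the first take (must start by minute 324). Taking the minimum, actor marking must finish by minute 242 and start by 242 − 60 = minute 182.
Blocking has several dependents: actor marking (must start by minute 182); rehearsal (must start by minute 242, minus 10-minute gap → minute 232); the final polish (must start by minute 257). The earliest of those limits is minute 182, so blocking must start by 182 − 60 = minute 122.
Since blocking (must start by minute 122, minus 10-minute gap → minute 112) depends on it, the lighting setup must finish by minute 112. Backing off its 50-minute duration gives a latest start of minute 62.

62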